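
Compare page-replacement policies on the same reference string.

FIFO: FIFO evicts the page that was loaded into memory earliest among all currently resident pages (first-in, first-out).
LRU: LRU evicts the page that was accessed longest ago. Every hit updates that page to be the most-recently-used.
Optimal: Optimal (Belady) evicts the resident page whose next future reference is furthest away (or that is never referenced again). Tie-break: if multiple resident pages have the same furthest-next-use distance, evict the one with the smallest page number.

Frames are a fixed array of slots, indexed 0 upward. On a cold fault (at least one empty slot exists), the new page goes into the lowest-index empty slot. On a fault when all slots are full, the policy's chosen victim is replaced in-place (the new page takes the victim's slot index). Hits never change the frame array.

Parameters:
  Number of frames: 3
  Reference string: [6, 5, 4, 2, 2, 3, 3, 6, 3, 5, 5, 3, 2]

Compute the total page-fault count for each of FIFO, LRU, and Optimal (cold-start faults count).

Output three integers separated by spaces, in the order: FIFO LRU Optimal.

Answer: 8 8 6

Derivation:
--- FIFO ---
  step 0: ref 6 -> FAULT, frames=[6,-,-] (faults so far: 1)
  step 1: ref 5 -> FAULT, frames=[6,5,-] (faults so far: 2)
  step 2: ref 4 -> FAULT, frames=[6,5,4] (faults so far: 3)
  step 3: ref 2 -> FAULT, evict 6, frames=[2,5,4] (faults so far: 4)
  step 4: ref 2 -> HIT, frames=[2,5,4] (faults so far: 4)
  step 5: ref 3 -> FAULT, evict 5, frames=[2,3,4] (faults so far: 5)
  step 6: ref 3 -> HIT, frames=[2,3,4] (faults so far: 5)
  step 7: ref 6 -> FAULT, evict 4, frames=[2,3,6] (faults so far: 6)
  step 8: ref 3 -> HIT, frames=[2,3,6] (faults so far: 6)
  step 9: ref 5 -> FAULT, evict 2, frames=[5,3,6] (faults so far: 7)
  step 10: ref 5 -> HIT, frames=[5,3,6] (faults so far: 7)
  step 11: ref 3 -> HIT, frames=[5,3,6] (faults so far: 7)
  step 12: ref 2 -> FAULT, evict 3, frames=[5,2,6] (faults so far: 8)
  FIFO total faults: 8
--- LRU ---
  step 0: ref 6 -> FAULT, frames=[6,-,-] (faults so far: 1)
  step 1: ref 5 -> FAULT, frames=[6,5,-] (faults so far: 2)
  step 2: ref 4 -> FAULT, frames=[6,5,4] (faults so far: 3)
  step 3: ref 2 -> FAULT, evict 6, frames=[2,5,4] (faults so far: 4)
  step 4: ref 2 -> HIT, frames=[2,5,4] (faults so far: 4)
  step 5: ref 3 -> FAULT, evict 5, frames=[2,3,4] (faults so far: 5)
  step 6: ref 3 -> HIT, frames=[2,3,4] (faults so far: 5)
  step 7: ref 6 -> FAULT, evict 4, frames=[2,3,6] (faults so far: 6)
  step 8: ref 3 -> HIT, frames=[2,3,6] (faults so far: 6)
  step 9: ref 5 -> FAULT, evict 2, frames=[5,3,6] (faults so far: 7)
  step 10: ref 5 -> HIT, frames=[5,3,6] (faults so far: 7)
  step 11: ref 3 -> HIT, frames=[5,3,6] (faults so far: 7)
  step 12: ref 2 -> FAULT, evict 6, frames=[5,3,2] (faults so far: 8)
  LRU total faults: 8
--- Optimal ---
  step 0: ref 6 -> FAULT, frames=[6,-,-] (faults so far: 1)
  step 1: ref 5 -> FAULT, frames=[6,5,-] (faults so far: 2)
  step 2: ref 4 -> FAULT, frames=[6,5,4] (faults so far: 3)
  step 3: ref 2 -> FAULT, evict 4, frames=[6,5,2] (faults so far: 4)
  step 4: ref 2 -> HIT, frames=[6,5,2] (faults so far: 4)
  step 5: ref 3 -> FAULT, evict 2, frames=[6,5,3] (faults so far: 5)
  step 6: ref 3 -> HIT, frames=[6,5,3] (faults so far: 5)
  step 7: ref 6 -> HIT, frames=[6,5,3] (faults so far: 5)
  step 8: ref 3 -> HIT, frames=[6,5,3] (faults so far: 5)
  step 9: ref 5 -> HIT, frames=[6,5,3] (faults so far: 5)
  step 10: ref 5 -> HIT, frames=[6,5,3] (faults so far: 5)
  step 11: ref 3 -> HIT, frames=[6,5,3] (faults so far: 5)
  step 12: ref 2 -> FAULT, evict 3, frames=[6,5,2] (faults so far: 6)
  Optimal total faults: 6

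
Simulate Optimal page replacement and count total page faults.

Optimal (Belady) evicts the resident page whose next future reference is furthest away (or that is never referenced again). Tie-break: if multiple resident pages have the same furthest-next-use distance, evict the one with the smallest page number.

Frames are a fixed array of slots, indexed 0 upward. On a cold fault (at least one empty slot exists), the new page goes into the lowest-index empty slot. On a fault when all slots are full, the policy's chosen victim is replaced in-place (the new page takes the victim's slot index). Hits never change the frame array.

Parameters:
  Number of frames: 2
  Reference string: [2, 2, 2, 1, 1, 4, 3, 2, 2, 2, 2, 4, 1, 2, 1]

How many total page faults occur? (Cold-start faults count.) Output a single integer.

Step 0: ref 2 → FAULT, frames=[2,-]
Step 1: ref 2 → HIT, frames=[2,-]
Step 2: ref 2 → HIT, frames=[2,-]
Step 3: ref 1 → FAULT, frames=[2,1]
Step 4: ref 1 → HIT, frames=[2,1]
Step 5: ref 4 → FAULT (evict 1), frames=[2,4]
Step 6: ref 3 → FAULT (evict 4), frames=[2,3]
Step 7: ref 2 → HIT, frames=[2,3]
Step 8: ref 2 → HIT, frames=[2,3]
Step 9: ref 2 → HIT, frames=[2,3]
Step 10: ref 2 → HIT, frames=[2,3]
Step 11: ref 4 → FAULT (evict 3), frames=[2,4]
Step 12: ref 1 → FAULT (evict 4), frames=[2,1]
Step 13: ref 2 → HIT, frames=[2,1]
Step 14: ref 1 → HIT, frames=[2,1]
Total faults: 6

Answer: 6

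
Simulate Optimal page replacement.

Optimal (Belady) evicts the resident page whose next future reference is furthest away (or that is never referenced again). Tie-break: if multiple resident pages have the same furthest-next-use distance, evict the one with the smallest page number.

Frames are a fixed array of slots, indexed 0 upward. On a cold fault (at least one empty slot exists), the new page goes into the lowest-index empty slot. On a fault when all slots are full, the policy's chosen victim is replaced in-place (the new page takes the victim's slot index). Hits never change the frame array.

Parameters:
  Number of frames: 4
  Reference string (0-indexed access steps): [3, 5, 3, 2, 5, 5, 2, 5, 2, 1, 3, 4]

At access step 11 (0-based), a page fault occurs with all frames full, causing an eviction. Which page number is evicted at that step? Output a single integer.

Step 0: ref 3 -> FAULT, frames=[3,-,-,-]
Step 1: ref 5 -> FAULT, frames=[3,5,-,-]
Step 2: ref 3 -> HIT, frames=[3,5,-,-]
Step 3: ref 2 -> FAULT, frames=[3,5,2,-]
Step 4: ref 5 -> HIT, frames=[3,5,2,-]
Step 5: ref 5 -> HIT, frames=[3,5,2,-]
Step 6: ref 2 -> HIT, frames=[3,5,2,-]
Step 7: ref 5 -> HIT, frames=[3,5,2,-]
Step 8: ref 2 -> HIT, frames=[3,5,2,-]
Step 9: ref 1 -> FAULT, frames=[3,5,2,1]
Step 10: ref 3 -> HIT, frames=[3,5,2,1]
Step 11: ref 4 -> FAULT, evict 1, frames=[3,5,2,4]
At step 11: evicted page 1

Answer: 1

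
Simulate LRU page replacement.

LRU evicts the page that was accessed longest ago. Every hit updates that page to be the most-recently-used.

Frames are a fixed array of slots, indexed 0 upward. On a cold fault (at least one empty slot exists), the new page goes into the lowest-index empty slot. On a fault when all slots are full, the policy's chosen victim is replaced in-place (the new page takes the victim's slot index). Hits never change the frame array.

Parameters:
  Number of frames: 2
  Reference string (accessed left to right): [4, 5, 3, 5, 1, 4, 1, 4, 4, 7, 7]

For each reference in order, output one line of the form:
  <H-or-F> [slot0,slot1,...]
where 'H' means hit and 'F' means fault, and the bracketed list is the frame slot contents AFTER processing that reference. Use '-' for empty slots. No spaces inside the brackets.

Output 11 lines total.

F [4,-]
F [4,5]
F [3,5]
H [3,5]
F [1,5]
F [1,4]
H [1,4]
H [1,4]
H [1,4]
F [7,4]
H [7,4]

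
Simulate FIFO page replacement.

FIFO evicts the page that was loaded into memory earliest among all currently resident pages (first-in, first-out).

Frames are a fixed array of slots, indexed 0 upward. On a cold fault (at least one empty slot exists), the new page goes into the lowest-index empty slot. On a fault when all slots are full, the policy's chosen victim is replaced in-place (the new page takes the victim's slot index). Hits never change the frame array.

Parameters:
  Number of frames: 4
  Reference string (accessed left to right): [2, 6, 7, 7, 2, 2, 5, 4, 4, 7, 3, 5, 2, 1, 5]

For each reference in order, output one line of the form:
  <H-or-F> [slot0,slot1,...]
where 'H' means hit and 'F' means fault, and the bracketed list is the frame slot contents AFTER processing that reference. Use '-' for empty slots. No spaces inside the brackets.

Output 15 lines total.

F [2,-,-,-]
F [2,6,-,-]
F [2,6,7,-]
H [2,6,7,-]
H [2,6,7,-]
H [2,6,7,-]
F [2,6,7,5]
F [4,6,7,5]
H [4,6,7,5]
H [4,6,7,5]
F [4,3,7,5]
H [4,3,7,5]
F [4,3,2,5]
F [4,3,2,1]
F [5,3,2,1]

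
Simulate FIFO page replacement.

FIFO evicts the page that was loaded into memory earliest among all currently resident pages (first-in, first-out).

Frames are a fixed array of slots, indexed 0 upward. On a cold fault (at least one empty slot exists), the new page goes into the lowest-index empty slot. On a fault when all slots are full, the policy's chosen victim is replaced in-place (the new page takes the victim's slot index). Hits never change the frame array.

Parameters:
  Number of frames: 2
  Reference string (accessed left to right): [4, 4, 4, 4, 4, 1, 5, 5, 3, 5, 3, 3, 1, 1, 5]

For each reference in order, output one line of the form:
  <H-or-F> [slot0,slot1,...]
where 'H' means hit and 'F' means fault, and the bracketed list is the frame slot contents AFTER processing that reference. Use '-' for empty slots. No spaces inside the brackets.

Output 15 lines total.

F [4,-]
H [4,-]
H [4,-]
H [4,-]
H [4,-]
F [4,1]
F [5,1]
H [5,1]
F [5,3]
H [5,3]
H [5,3]
H [5,3]
F [1,3]
H [1,3]
F [1,5]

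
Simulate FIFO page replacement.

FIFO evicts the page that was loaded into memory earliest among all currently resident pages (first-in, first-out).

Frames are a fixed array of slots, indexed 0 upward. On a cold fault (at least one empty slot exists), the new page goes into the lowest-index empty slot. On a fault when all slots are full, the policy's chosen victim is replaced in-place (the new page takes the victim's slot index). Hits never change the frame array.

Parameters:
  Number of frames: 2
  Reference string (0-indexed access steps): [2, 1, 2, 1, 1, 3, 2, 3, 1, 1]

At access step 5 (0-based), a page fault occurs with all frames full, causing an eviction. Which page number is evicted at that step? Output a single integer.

Step 0: ref 2 -> FAULT, frames=[2,-]
Step 1: ref 1 -> FAULT, frames=[2,1]
Step 2: ref 2 -> HIT, frames=[2,1]
Step 3: ref 1 -> HIT, frames=[2,1]
Step 4: ref 1 -> HIT, frames=[2,1]
Step 5: ref 3 -> FAULT, evict 2, frames=[3,1]
At step 5: evicted page 2

Answer: 2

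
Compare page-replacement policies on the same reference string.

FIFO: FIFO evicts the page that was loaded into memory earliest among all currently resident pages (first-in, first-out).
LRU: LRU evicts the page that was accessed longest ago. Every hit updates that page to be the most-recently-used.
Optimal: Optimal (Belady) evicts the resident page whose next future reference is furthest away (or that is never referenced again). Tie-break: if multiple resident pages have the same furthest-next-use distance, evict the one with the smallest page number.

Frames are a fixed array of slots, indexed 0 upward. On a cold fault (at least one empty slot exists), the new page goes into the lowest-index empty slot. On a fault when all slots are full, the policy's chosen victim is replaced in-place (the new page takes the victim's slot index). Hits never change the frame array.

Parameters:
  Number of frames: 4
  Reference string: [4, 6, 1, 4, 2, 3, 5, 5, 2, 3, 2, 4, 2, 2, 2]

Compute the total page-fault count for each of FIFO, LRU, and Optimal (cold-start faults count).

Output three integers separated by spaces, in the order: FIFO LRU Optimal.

Answer: 7 6 6

Derivation:
--- FIFO ---
  step 0: ref 4 -> FAULT, frames=[4,-,-,-] (faults so far: 1)
  step 1: ref 6 -> FAULT, frames=[4,6,-,-] (faults so far: 2)
  step 2: ref 1 -> FAULT, frames=[4,6,1,-] (faults so far: 3)
  step 3: ref 4 -> HIT, frames=[4,6,1,-] (faults so far: 3)
  step 4: ref 2 -> FAULT, frames=[4,6,1,2] (faults so far: 4)
  step 5: ref 3 -> FAULT, evict 4, frames=[3,6,1,2] (faults so far: 5)
  step 6: ref 5 -> FAULT, evict 6, frames=[3,5,1,2] (faults so far: 6)
  step 7: ref 5 -> HIT, frames=[3,5,1,2] (faults so far: 6)
  step 8: ref 2 -> HIT, frames=[3,5,1,2] (faults so far: 6)
  step 9: ref 3 -> HIT, frames=[3,5,1,2] (faults so far: 6)
  step 10: ref 2 -> HIT, frames=[3,5,1,2] (faults so far: 6)
  step 11: ref 4 -> FAULT, evict 1, frames=[3,5,4,2] (faults so far: 7)
  step 12: ref 2 -> HIT, frames=[3,5,4,2] (faults so far: 7)
  step 13: ref 2 -> HIT, frames=[3,5,4,2] (faults so far: 7)
  step 14: ref 2 -> HIT, frames=[3,5,4,2] (faults so far: 7)
  FIFO total faults: 7
--- LRU ---
  step 0: ref 4 -> FAULT, frames=[4,-,-,-] (faults so far: 1)
  step 1: ref 6 -> FAULT, frames=[4,6,-,-] (faults so far: 2)
  step 2: ref 1 -> FAULT, frames=[4,6,1,-] (faults so far: 3)
  step 3: ref 4 -> HIT, frames=[4,6,1,-] (faults so far: 3)
  step 4: ref 2 -> FAULT, frames=[4,6,1,2] (faults so far: 4)
  step 5: ref 3 -> FAULT, evict 6, frames=[4,3,1,2] (faults so far: 5)
  step 6: ref 5 -> FAULT, evict 1, frames=[4,3,5,2] (faults so far: 6)
  step 7: ref 5 -> HIT, frames=[4,3,5,2] (faults so far: 6)
  step 8: ref 2 -> HIT, frames=[4,3,5,2] (faults so far: 6)
  step 9: ref 3 -> HIT, frames=[4,3,5,2] (faults so far: 6)
  step 10: ref 2 -> HIT, frames=[4,3,5,2] (faults so far: 6)
  step 11: ref 4 -> HIT, frames=[4,3,5,2] (faults so far: 6)
  step 12: ref 2 -> HIT, frames=[4,3,5,2] (faults so far: 6)
  step 13: ref 2 -> HIT, frames=[4,3,5,2] (faults so far: 6)
  step 14: ref 2 -> HIT, frames=[4,3,5,2] (faults so far: 6)
  LRU total faults: 6
--- Optimal ---
  step 0: ref 4 -> FAULT, frames=[4,-,-,-] (faults so far: 1)
  step 1: ref 6 -> FAULT, frames=[4,6,-,-] (faults so far: 2)
  step 2: ref 1 -> FAULT, frames=[4,6,1,-] (faults so far: 3)
  step 3: ref 4 -> HIT, frames=[4,6,1,-] (faults so far: 3)
  step 4: ref 2 -> FAULT, frames=[4,6,1,2] (faults so far: 4)
  step 5: ref 3 -> FAULT, evict 1, frames=[4,6,3,2] (faults so far: 5)
  step 6: ref 5 -> FAULT, evict 6, frames=[4,5,3,2] (faults so far: 6)
  step 7: ref 5 -> HIT, frames=[4,5,3,2] (faults so far: 6)
  step 8: ref 2 -> HIT, frames=[4,5,3,2] (faults so far: 6)
  step 9: ref 3 -> HIT, frames=[4,5,3,2] (faults so far: 6)
  step 10: ref 2 -> HIT, frames=[4,5,3,2] (faults so far: 6)
  step 11: ref 4 -> HIT, frames=[4,5,3,2] (faults so far: 6)
  step 12: ref 2 -> HIT, frames=[4,5,3,2] (faults so far: 6)
  step 13: ref 2 -> HIT, frames=[4,5,3,2] (faults so far: 6)
  step 14: ref 2 -> HIT, frames=[4,5,3,2] (faults so far: 6)
  Optimal total faults: 6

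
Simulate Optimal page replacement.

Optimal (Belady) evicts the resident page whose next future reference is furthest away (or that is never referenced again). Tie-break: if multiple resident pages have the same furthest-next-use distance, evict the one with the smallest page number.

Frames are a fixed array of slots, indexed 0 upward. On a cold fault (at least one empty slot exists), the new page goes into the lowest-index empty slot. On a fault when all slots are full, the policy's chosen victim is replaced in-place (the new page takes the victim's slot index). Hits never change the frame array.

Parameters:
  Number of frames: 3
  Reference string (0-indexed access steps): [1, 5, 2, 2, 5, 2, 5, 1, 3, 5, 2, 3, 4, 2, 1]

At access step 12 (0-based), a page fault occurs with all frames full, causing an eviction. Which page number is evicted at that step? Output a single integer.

Answer: 3

Derivation:
Step 0: ref 1 -> FAULT, frames=[1,-,-]
Step 1: ref 5 -> FAULT, frames=[1,5,-]
Step 2: ref 2 -> FAULT, frames=[1,5,2]
Step 3: ref 2 -> HIT, frames=[1,5,2]
Step 4: ref 5 -> HIT, frames=[1,5,2]
Step 5: ref 2 -> HIT, frames=[1,5,2]
Step 6: ref 5 -> HIT, frames=[1,5,2]
Step 7: ref 1 -> HIT, frames=[1,5,2]
Step 8: ref 3 -> FAULT, evict 1, frames=[3,5,2]
Step 9: ref 5 -> HIT, frames=[3,5,2]
Step 10: ref 2 -> HIT, frames=[3,5,2]
Step 11: ref 3 -> HIT, frames=[3,5,2]
Step 12: ref 4 -> FAULT, evict 3, frames=[4,5,2]
At step 12: evicted page 3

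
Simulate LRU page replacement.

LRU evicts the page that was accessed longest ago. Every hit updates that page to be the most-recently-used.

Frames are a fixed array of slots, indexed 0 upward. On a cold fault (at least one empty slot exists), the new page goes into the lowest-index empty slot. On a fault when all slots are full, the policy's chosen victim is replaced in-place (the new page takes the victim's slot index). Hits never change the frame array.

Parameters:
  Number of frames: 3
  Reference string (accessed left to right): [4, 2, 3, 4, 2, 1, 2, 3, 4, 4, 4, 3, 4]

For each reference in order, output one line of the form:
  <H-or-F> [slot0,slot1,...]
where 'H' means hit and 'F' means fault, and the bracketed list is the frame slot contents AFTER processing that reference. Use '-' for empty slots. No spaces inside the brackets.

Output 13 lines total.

F [4,-,-]
F [4,2,-]
F [4,2,3]
H [4,2,3]
H [4,2,3]
F [4,2,1]
H [4,2,1]
F [3,2,1]
F [3,2,4]
H [3,2,4]
H [3,2,4]
H [3,2,4]
H [3,2,4]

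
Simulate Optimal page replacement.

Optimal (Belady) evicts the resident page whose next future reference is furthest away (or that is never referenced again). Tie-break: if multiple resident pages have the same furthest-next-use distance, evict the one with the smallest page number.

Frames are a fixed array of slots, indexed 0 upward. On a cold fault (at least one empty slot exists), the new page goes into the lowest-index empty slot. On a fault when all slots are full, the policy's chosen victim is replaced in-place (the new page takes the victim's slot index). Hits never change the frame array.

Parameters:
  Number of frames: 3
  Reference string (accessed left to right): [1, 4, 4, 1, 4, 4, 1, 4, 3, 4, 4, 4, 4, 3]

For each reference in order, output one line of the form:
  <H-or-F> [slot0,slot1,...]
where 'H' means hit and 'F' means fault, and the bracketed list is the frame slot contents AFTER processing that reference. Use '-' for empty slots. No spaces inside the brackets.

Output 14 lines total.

F [1,-,-]
F [1,4,-]
H [1,4,-]
H [1,4,-]
H [1,4,-]
H [1,4,-]
H [1,4,-]
H [1,4,-]
F [1,4,3]
H [1,4,3]
H [1,4,3]
H [1,4,3]
H [1,4,3]
H [1,4,3]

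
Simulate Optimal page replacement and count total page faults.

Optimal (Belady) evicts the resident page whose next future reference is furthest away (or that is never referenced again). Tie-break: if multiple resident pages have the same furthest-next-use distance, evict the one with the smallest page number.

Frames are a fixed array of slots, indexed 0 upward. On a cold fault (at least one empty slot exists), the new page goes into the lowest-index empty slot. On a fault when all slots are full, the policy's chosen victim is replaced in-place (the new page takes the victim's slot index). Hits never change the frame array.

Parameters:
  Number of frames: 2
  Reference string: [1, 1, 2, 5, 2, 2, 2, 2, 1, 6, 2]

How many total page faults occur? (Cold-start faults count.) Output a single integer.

Answer: 5

Derivation:
Step 0: ref 1 → FAULT, frames=[1,-]
Step 1: ref 1 → HIT, frames=[1,-]
Step 2: ref 2 → FAULT, frames=[1,2]
Step 3: ref 5 → FAULT (evict 1), frames=[5,2]
Step 4: ref 2 → HIT, frames=[5,2]
Step 5: ref 2 → HIT, frames=[5,2]
Step 6: ref 2 → HIT, frames=[5,2]
Step 7: ref 2 → HIT, frames=[5,2]
Step 8: ref 1 → FAULT (evict 5), frames=[1,2]
Step 9: ref 6 → FAULT (evict 1), frames=[6,2]
Step 10: ref 2 → HIT, frames=[6,2]
Total faults: 5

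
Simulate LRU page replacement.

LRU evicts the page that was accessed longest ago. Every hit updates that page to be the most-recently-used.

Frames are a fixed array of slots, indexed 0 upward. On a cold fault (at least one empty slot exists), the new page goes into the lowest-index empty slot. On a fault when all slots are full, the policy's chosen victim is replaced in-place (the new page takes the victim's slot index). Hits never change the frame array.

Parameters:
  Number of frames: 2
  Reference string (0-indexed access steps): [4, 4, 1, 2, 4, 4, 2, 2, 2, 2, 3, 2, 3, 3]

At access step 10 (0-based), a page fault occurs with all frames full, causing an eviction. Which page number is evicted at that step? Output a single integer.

Answer: 4

Derivation:
Step 0: ref 4 -> FAULT, frames=[4,-]
Step 1: ref 4 -> HIT, frames=[4,-]
Step 2: ref 1 -> FAULT, frames=[4,1]
Step 3: ref 2 -> FAULT, evict 4, frames=[2,1]
Step 4: ref 4 -> FAULT, evict 1, frames=[2,4]
Step 5: ref 4 -> HIT, frames=[2,4]
Step 6: ref 2 -> HIT, frames=[2,4]
Step 7: ref 2 -> HIT, frames=[2,4]
Step 8: ref 2 -> HIT, frames=[2,4]
Step 9: ref 2 -> HIT, frames=[2,4]
Step 10: ref 3 -> FAULT, evict 4, frames=[2,3]
At step 10: evicted page 4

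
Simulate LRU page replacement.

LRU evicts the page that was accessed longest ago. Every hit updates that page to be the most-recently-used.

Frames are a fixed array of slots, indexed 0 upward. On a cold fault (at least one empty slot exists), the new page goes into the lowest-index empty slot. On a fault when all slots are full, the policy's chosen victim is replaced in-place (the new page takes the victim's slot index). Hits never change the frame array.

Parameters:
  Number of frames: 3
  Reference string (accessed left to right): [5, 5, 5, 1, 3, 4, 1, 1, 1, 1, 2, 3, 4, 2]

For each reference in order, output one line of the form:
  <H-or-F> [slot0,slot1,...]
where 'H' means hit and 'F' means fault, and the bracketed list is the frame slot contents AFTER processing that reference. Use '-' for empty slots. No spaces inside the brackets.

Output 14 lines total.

F [5,-,-]
H [5,-,-]
H [5,-,-]
F [5,1,-]
F [5,1,3]
F [4,1,3]
H [4,1,3]
H [4,1,3]
H [4,1,3]
H [4,1,3]
F [4,1,2]
F [3,1,2]
F [3,4,2]
H [3,4,2]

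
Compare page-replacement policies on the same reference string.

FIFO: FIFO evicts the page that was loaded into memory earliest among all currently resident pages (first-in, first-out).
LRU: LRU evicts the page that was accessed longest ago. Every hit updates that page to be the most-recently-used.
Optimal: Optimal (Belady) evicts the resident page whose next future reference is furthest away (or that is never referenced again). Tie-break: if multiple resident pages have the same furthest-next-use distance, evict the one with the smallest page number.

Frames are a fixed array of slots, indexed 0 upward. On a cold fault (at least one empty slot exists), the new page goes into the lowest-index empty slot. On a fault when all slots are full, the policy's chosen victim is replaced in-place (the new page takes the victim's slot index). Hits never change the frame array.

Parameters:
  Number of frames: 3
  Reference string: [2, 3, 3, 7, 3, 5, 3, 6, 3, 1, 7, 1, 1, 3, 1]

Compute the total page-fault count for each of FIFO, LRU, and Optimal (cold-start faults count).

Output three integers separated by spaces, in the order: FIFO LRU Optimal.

Answer: 8 7 6

Derivation:
--- FIFO ---
  step 0: ref 2 -> FAULT, frames=[2,-,-] (faults so far: 1)
  step 1: ref 3 -> FAULT, frames=[2,3,-] (faults so far: 2)
  step 2: ref 3 -> HIT, frames=[2,3,-] (faults so far: 2)
  step 3: ref 7 -> FAULT, frames=[2,3,7] (faults so far: 3)
  step 4: ref 3 -> HIT, frames=[2,3,7] (faults so far: 3)
  step 5: ref 5 -> FAULT, evict 2, frames=[5,3,7] (faults so far: 4)
  step 6: ref 3 -> HIT, frames=[5,3,7] (faults so far: 4)
  step 7: ref 6 -> FAULT, evict 3, frames=[5,6,7] (faults so far: 5)
  step 8: ref 3 -> FAULT, evict 7, frames=[5,6,3] (faults so far: 6)
  step 9: ref 1 -> FAULT, evict 5, frames=[1,6,3] (faults so far: 7)
  step 10: ref 7 -> FAULT, evict 6, frames=[1,7,3] (faults so far: 8)
  step 11: ref 1 -> HIT, frames=[1,7,3] (faults so far: 8)
  step 12: ref 1 -> HIT, frames=[1,7,3] (faults so far: 8)
  step 13: ref 3 -> HIT, frames=[1,7,3] (faults so far: 8)
  step 14: ref 1 -> HIT, frames=[1,7,3] (faults so far: 8)
  FIFO total faults: 8
--- LRU ---
  step 0: ref 2 -> FAULT, frames=[2,-,-] (faults so far: 1)
  step 1: ref 3 -> FAULT, frames=[2,3,-] (faults so far: 2)
  step 2: ref 3 -> HIT, frames=[2,3,-] (faults so far: 2)
  step 3: ref 7 -> FAULT, frames=[2,3,7] (faults so far: 3)
  step 4: ref 3 -> HIT, frames=[2,3,7] (faults so far: 3)
  step 5: ref 5 -> FAULT, evict 2, frames=[5,3,7] (faults so far: 4)
  step 6: ref 3 -> HIT, frames=[5,3,7] (faults so far: 4)
  step 7: ref 6 -> FAULT, evict 7, frames=[5,3,6] (faults so far: 5)
  step 8: ref 3 -> HIT, frames=[5,3,6] (faults so far: 5)
  step 9: ref 1 -> FAULT, evict 5, frames=[1,3,6] (faults so far: 6)
  step 10: ref 7 -> FAULT, evict 6, frames=[1,3,7] (faults so far: 7)
  step 11: ref 1 -> HIT, frames=[1,3,7] (faults so far: 7)
  step 12: ref 1 -> HIT, frames=[1,3,7] (faults so far: 7)
  step 13: ref 3 -> HIT, frames=[1,3,7] (faults so far: 7)
  step 14: ref 1 -> HIT, frames=[1,3,7] (faults so far: 7)
  LRU total faults: 7
--- Optimal ---
  step 0: ref 2 -> FAULT, frames=[2,-,-] (faults so far: 1)
  step 1: ref 3 -> FAULT, frames=[2,3,-] (faults so far: 2)
  step 2: ref 3 -> HIT, frames=[2,3,-] (faults so far: 2)
  step 3: ref 7 -> FAULT, frames=[2,3,7] (faults so far: 3)
  step 4: ref 3 -> HIT, frames=[2,3,7] (faults so far: 3)
  step 5: ref 5 -> FAULT, evict 2, frames=[5,3,7] (faults so far: 4)
  step 6: ref 3 -> HIT, frames=[5,3,7] (faults so far: 4)
  step 7: ref 6 -> FAULT, evict 5, frames=[6,3,7] (faults so far: 5)
  step 8: ref 3 -> HIT, frames=[6,3,7] (faults so far: 5)
  step 9: ref 1 -> FAULT, evict 6, frames=[1,3,7] (faults so far: 6)
  step 10: ref 7 -> HIT, frames=[1,3,7] (faults so far: 6)
  step 11: ref 1 -> HIT, frames=[1,3,7] (faults so far: 6)
  step 12: ref 1 -> HIT, frames=[1,3,7] (faults so far: 6)
  step 13: ref 3 -> HIT, frames=[1,3,7] (faults so far: 6)
  step 14: ref 1 -> HIT, frames=[1,3,7] (faults so far: 6)
  Optimal total faults: 6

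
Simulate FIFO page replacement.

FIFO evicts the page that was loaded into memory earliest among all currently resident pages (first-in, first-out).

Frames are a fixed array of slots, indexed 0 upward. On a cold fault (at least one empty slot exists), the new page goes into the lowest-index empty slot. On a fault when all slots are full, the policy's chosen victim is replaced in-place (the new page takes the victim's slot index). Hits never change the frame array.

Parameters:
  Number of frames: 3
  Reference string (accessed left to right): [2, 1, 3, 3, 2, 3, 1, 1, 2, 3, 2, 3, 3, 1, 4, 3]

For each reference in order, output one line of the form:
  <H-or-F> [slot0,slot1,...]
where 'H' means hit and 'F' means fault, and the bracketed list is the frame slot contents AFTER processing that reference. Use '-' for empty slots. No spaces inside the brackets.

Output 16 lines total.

F [2,-,-]
F [2,1,-]
F [2,1,3]
H [2,1,3]
H [2,1,3]
H [2,1,3]
H [2,1,3]
H [2,1,3]
H [2,1,3]
H [2,1,3]
H [2,1,3]
H [2,1,3]
H [2,1,3]
H [2,1,3]
F [4,1,3]
H [4,1,3]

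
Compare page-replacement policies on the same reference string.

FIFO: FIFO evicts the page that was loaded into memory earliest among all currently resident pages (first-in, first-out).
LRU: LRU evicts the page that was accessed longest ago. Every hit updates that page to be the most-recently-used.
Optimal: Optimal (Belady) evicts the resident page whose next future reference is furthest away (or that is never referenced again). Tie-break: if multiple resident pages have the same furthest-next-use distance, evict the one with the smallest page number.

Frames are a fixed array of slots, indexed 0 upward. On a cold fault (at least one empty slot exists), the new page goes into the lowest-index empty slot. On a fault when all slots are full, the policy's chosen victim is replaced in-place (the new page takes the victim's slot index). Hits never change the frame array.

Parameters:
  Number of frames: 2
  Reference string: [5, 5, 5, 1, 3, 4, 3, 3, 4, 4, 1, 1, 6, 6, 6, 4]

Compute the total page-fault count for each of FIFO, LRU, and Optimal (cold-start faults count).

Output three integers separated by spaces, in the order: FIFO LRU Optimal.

--- FIFO ---
  step 0: ref 5 -> FAULT, frames=[5,-] (faults so far: 1)
  step 1: ref 5 -> HIT, frames=[5,-] (faults so far: 1)
  step 2: ref 5 -> HIT, frames=[5,-] (faults so far: 1)
  step 3: ref 1 -> FAULT, frames=[5,1] (faults so far: 2)
  step 4: ref 3 -> FAULT, evict 5, frames=[3,1] (faults so far: 3)
  step 5: ref 4 -> FAULT, evict 1, frames=[3,4] (faults so far: 4)
  step 6: ref 3 -> HIT, frames=[3,4] (faults so far: 4)
  step 7: ref 3 -> HIT, frames=[3,4] (faults so far: 4)
  step 8: ref 4 -> HIT, frames=[3,4] (faults so far: 4)
  step 9: ref 4 -> HIT, frames=[3,4] (faults so far: 4)
  step 10: ref 1 -> FAULT, evict 3, frames=[1,4] (faults so far: 5)
  step 11: ref 1 -> HIT, frames=[1,4] (faults so far: 5)
  step 12: ref 6 -> FAULT, evict 4, frames=[1,6] (faults so far: 6)
  step 13: ref 6 -> HIT, frames=[1,6] (faults so far: 6)
  step 14: ref 6 -> HIT, frames=[1,6] (faults so far: 6)
  step 15: ref 4 -> FAULT, evict 1, frames=[4,6] (faults so far: 7)
  FIFO total faults: 7
--- LRU ---
  step 0: ref 5 -> FAULT, frames=[5,-] (faults so far: 1)
  step 1: ref 5 -> HIT, frames=[5,-] (faults so far: 1)
  step 2: ref 5 -> HIT, frames=[5,-] (faults so far: 1)
  step 3: ref 1 -> FAULT, frames=[5,1] (faults so far: 2)
  step 4: ref 3 -> FAULT, evict 5, frames=[3,1] (faults so far: 3)
  step 5: ref 4 -> FAULT, evict 1, frames=[3,4] (faults so far: 4)
  step 6: ref 3 -> HIT, frames=[3,4] (faults so far: 4)
  step 7: ref 3 -> HIT, frames=[3,4] (faults so far: 4)
  step 8: ref 4 -> HIT, frames=[3,4] (faults so far: 4)
  step 9: ref 4 -> HIT, frames=[3,4] (faults so far: 4)
  step 10: ref 1 -> FAULT, evict 3, frames=[1,4] (faults so far: 5)
  step 11: ref 1 -> HIT, frames=[1,4] (faults so far: 5)
  step 12: ref 6 -> FAULT, evict 4, frames=[1,6] (faults so far: 6)
  step 13: ref 6 -> HIT, frames=[1,6] (faults so far: 6)
  step 14: ref 6 -> HIT, frames=[1,6] (faults so far: 6)
  step 15: ref 4 -> FAULT, evict 1, frames=[4,6] (faults so far: 7)
  LRU total faults: 7
--- Optimal ---
  step 0: ref 5 -> FAULT, frames=[5,-] (faults so far: 1)
  step 1: ref 5 -> HIT, frames=[5,-] (faults so far: 1)
  step 2: ref 5 -> HIT, frames=[5,-] (faults so far: 1)
  step 3: ref 1 -> FAULT, frames=[5,1] (faults so far: 2)
  step 4: ref 3 -> FAULT, evict 5, frames=[3,1] (faults so far: 3)
  step 5: ref 4 -> FAULT, evict 1, frames=[3,4] (faults so far: 4)
  step 6: ref 3 -> HIT, frames=[3,4] (faults so far: 4)
  step 7: ref 3 -> HIT, frames=[3,4] (faults so far: 4)
  step 8: ref 4 -> HIT, frames=[3,4] (faults so far: 4)
  step 9: ref 4 -> HIT, frames=[3,4] (faults so far: 4)
  step 10: ref 1 -> FAULT, evict 3, frames=[1,4] (faults so far: 5)
  step 11: ref 1 -> HIT, frames=[1,4] (faults so far: 5)
  step 12: ref 6 -> FAULT, evict 1, frames=[6,4] (faults so far: 6)
  step 13: ref 6 -> HIT, frames=[6,4] (faults so far: 6)
  step 14: ref 6 -> HIT, frames=[6,4] (faults so far: 6)
  step 15: ref 4 -> HIT, frames=[6,4] (faults so far: 6)
  Optimal total faults: 6

Answer: 7 7 6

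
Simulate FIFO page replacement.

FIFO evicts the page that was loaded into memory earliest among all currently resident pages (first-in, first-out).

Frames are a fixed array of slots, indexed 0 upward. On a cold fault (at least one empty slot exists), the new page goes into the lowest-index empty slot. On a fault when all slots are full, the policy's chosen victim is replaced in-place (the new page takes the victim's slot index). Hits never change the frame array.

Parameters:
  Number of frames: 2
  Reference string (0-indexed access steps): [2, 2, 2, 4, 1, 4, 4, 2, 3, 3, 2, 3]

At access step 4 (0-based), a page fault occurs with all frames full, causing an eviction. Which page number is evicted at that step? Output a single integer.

Answer: 2

Derivation:
Step 0: ref 2 -> FAULT, frames=[2,-]
Step 1: ref 2 -> HIT, frames=[2,-]
Step 2: ref 2 -> HIT, frames=[2,-]
Step 3: ref 4 -> FAULT, frames=[2,4]
Step 4: ref 1 -> FAULT, evict 2, frames=[1,4]
At step 4: evicted page 2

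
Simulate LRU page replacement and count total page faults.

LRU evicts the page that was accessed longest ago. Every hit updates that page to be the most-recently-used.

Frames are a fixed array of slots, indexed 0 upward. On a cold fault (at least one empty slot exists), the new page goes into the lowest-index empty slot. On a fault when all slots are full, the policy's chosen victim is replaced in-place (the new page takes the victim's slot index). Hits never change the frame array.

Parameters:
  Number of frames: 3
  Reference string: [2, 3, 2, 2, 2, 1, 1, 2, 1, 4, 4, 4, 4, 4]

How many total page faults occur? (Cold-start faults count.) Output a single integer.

Step 0: ref 2 → FAULT, frames=[2,-,-]
Step 1: ref 3 → FAULT, frames=[2,3,-]
Step 2: ref 2 → HIT, frames=[2,3,-]
Step 3: ref 2 → HIT, frames=[2,3,-]
Step 4: ref 2 → HIT, frames=[2,3,-]
Step 5: ref 1 → FAULT, frames=[2,3,1]
Step 6: ref 1 → HIT, frames=[2,3,1]
Step 7: ref 2 → HIT, frames=[2,3,1]
Step 8: ref 1 → HIT, frames=[2,3,1]
Step 9: ref 4 → FAULT (evict 3), frames=[2,4,1]
Step 10: ref 4 → HIT, frames=[2,4,1]
Step 11: ref 4 → HIT, frames=[2,4,1]
Step 12: ref 4 → HIT, frames=[2,4,1]
Step 13: ref 4 → HIT, frames=[2,4,1]
Total faults: 4

Answer: 4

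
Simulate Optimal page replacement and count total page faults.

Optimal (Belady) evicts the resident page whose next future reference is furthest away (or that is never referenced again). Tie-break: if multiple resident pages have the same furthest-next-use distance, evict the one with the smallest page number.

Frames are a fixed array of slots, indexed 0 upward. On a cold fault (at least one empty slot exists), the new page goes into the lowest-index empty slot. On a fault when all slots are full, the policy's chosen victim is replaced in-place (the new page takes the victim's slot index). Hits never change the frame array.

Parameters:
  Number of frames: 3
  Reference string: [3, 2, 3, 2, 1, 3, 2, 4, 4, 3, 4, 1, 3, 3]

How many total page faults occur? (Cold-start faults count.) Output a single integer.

Step 0: ref 3 → FAULT, frames=[3,-,-]
Step 1: ref 2 → FAULT, frames=[3,2,-]
Step 2: ref 3 → HIT, frames=[3,2,-]
Step 3: ref 2 → HIT, frames=[3,2,-]
Step 4: ref 1 → FAULT, frames=[3,2,1]
Step 5: ref 3 → HIT, frames=[3,2,1]
Step 6: ref 2 → HIT, frames=[3,2,1]
Step 7: ref 4 → FAULT (evict 2), frames=[3,4,1]
Step 8: ref 4 → HIT, frames=[3,4,1]
Step 9: ref 3 → HIT, frames=[3,4,1]
Step 10: ref 4 → HIT, frames=[3,4,1]
Step 11: ref 1 → HIT, frames=[3,4,1]
Step 12: ref 3 → HIT, frames=[3,4,1]
Step 13: ref 3 → HIT, frames=[3,4,1]
Total faults: 4

Answer: 4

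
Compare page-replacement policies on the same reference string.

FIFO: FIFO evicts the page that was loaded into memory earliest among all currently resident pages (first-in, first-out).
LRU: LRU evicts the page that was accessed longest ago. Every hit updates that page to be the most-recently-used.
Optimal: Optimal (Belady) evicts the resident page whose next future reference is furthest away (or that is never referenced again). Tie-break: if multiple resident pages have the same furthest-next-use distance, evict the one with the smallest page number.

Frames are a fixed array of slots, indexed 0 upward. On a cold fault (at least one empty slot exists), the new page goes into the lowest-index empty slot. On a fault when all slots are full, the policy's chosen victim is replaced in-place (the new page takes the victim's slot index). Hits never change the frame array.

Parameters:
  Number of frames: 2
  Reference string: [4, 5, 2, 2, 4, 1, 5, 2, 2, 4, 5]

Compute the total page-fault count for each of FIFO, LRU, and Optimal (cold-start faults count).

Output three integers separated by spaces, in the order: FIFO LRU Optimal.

--- FIFO ---
  step 0: ref 4 -> FAULT, frames=[4,-] (faults so far: 1)
  step 1: ref 5 -> FAULT, frames=[4,5] (faults so far: 2)
  step 2: ref 2 -> FAULT, evict 4, frames=[2,5] (faults so far: 3)
  step 3: ref 2 -> HIT, frames=[2,5] (faults so far: 3)
  step 4: ref 4 -> FAULT, evict 5, frames=[2,4] (faults so far: 4)
  step 5: ref 1 -> FAULT, evict 2, frames=[1,4] (faults so far: 5)
  step 6: ref 5 -> FAULT, evict 4, frames=[1,5] (faults so far: 6)
  step 7: ref 2 -> FAULT, evict 1, frames=[2,5] (faults so far: 7)
  step 8: ref 2 -> HIT, frames=[2,5] (faults so far: 7)
  step 9: ref 4 -> FAULT, evict 5, frames=[2,4] (faults so far: 8)
  step 10: ref 5 -> FAULT, evict 2, frames=[5,4] (faults so far: 9)
  FIFO total faults: 9
--- LRU ---
  step 0: ref 4 -> FAULT, frames=[4,-] (faults so far: 1)
  step 1: ref 5 -> FAULT, frames=[4,5] (faults so far: 2)
  step 2: ref 2 -> FAULT, evict 4, frames=[2,5] (faults so far: 3)
  step 3: ref 2 -> HIT, frames=[2,5] (faults so far: 3)
  step 4: ref 4 -> FAULT, evict 5, frames=[2,4] (faults so far: 4)
  step 5: ref 1 -> FAULT, evict 2, frames=[1,4] (faults so far: 5)
  step 6: ref 5 -> FAULT, evict 4, frames=[1,5] (faults so far: 6)
  step 7: ref 2 -> FAULT, evict 1, frames=[2,5] (faults so far: 7)
  step 8: ref 2 -> HIT, frames=[2,5] (faults so far: 7)
  step 9: ref 4 -> FAULT, evict 5, frames=[2,4] (faults so far: 8)
  step 10: ref 5 -> FAULT, evict 2, frames=[5,4] (faults so far: 9)
  LRU total faults: 9
--- Optimal ---
  step 0: ref 4 -> FAULT, frames=[4,-] (faults so far: 1)
  step 1: ref 5 -> FAULT, frames=[4,5] (faults so far: 2)
  step 2: ref 2 -> FAULT, evict 5, frames=[4,2] (faults so far: 3)
  step 3: ref 2 -> HIT, frames=[4,2] (faults so far: 3)
  step 4: ref 4 -> HIT, frames=[4,2] (faults so far: 3)
  step 5: ref 1 -> FAULT, evict 4, frames=[1,2] (faults so far: 4)
  step 6: ref 5 -> FAULT, evict 1, frames=[5,2] (faults so far: 5)
  step 7: ref 2 -> HIT, frames=[5,2] (faults so far: 5)
  step 8: ref 2 -> HIT, frames=[5,2] (faults so far: 5)
  step 9: ref 4 -> FAULT, evict 2, frames=[5,4] (faults so far: 6)
  step 10: ref 5 -> HIT, frames=[5,4] (faults so far: 6)
  Optimal total faults: 6

Answer: 9 9 6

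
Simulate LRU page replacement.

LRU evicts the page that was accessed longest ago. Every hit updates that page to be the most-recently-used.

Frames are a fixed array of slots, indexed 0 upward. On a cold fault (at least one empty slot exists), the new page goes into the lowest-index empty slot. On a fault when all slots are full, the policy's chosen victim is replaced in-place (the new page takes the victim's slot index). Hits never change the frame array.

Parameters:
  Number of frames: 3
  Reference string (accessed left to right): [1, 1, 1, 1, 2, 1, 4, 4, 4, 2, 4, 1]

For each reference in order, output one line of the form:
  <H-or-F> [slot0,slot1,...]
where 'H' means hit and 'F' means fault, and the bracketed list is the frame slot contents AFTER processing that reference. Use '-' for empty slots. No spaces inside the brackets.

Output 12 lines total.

F [1,-,-]
H [1,-,-]
H [1,-,-]
H [1,-,-]
F [1,2,-]
H [1,2,-]
F [1,2,4]
H [1,2,4]
H [1,2,4]
H [1,2,4]
H [1,2,4]
H [1,2,4]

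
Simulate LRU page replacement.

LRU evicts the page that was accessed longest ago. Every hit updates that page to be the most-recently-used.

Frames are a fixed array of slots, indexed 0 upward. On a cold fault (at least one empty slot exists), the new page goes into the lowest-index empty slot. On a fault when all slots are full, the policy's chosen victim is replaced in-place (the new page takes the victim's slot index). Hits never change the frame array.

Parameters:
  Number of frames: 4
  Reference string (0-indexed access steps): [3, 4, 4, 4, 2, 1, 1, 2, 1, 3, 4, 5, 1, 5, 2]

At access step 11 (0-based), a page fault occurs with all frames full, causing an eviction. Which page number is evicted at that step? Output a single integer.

Step 0: ref 3 -> FAULT, frames=[3,-,-,-]
Step 1: ref 4 -> FAULT, frames=[3,4,-,-]
Step 2: ref 4 -> HIT, frames=[3,4,-,-]
Step 3: ref 4 -> HIT, frames=[3,4,-,-]
Step 4: ref 2 -> FAULT, frames=[3,4,2,-]
Step 5: ref 1 -> FAULT, frames=[3,4,2,1]
Step 6: ref 1 -> HIT, frames=[3,4,2,1]
Step 7: ref 2 -> HIT, frames=[3,4,2,1]
Step 8: ref 1 -> HIT, frames=[3,4,2,1]
Step 9: ref 3 -> HIT, frames=[3,4,2,1]
Step 10: ref 4 -> HIT, frames=[3,4,2,1]
Step 11: ref 5 -> FAULT, evict 2, frames=[3,4,5,1]
At step 11: evicted page 2

Answer: 2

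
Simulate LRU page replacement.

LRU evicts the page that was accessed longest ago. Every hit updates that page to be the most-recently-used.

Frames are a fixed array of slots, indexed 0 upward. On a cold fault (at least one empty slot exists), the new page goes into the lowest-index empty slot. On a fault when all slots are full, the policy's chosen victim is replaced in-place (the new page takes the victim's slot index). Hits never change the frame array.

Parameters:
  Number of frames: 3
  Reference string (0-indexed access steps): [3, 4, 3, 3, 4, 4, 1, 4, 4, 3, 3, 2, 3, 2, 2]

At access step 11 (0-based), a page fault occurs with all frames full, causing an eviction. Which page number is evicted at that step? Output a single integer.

Answer: 1

Derivation:
Step 0: ref 3 -> FAULT, frames=[3,-,-]
Step 1: ref 4 -> FAULT, frames=[3,4,-]
Step 2: ref 3 -> HIT, frames=[3,4,-]
Step 3: ref 3 -> HIT, frames=[3,4,-]
Step 4: ref 4 -> HIT, frames=[3,4,-]
Step 5: ref 4 -> HIT, frames=[3,4,-]
Step 6: ref 1 -> FAULT, frames=[3,4,1]
Step 7: ref 4 -> HIT, frames=[3,4,1]
Step 8: ref 4 -> HIT, frames=[3,4,1]
Step 9: ref 3 -> HIT, frames=[3,4,1]
Step 10: ref 3 -> HIT, frames=[3,4,1]
Step 11: ref 2 -> FAULT, evict 1, frames=[3,4,2]
At step 11: evicted page 1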